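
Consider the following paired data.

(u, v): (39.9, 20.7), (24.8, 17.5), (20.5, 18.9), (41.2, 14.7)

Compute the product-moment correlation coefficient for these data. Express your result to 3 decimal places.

-0.199

n = 4, Σu = 126.4, Σv = 71.8, Σu² = 4324.74, Σv² = 1308.04, Σuv = 2253.02
nΣuv − ΣuΣv = 9012.08 − 9075.52 = -63.44
nΣu² − (Σu)² = 17298.96 − 15976.96 = 1322; nΣv² − (Σv)² = 5232.16 − 5155.24 = 76.92
r = -63.44 / √(1322 × 76.92) = -63.44 / 318.8859 ≈ -0.199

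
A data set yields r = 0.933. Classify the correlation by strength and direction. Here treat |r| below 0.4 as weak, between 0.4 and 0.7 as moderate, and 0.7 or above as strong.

strong positive

r = 0.933 > 0 so the relationship is positive.
|r| = 0.933, which falls in the strong range.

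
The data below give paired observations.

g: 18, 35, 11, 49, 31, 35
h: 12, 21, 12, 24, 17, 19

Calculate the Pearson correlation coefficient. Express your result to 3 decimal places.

0.970

n = 6, Σg = 179, Σh = 105, Σg² = 6257, Σh² = 1955, Σgh = 3451
nΣgh − ΣgΣh = 20706 − 18795 = 1911
nΣg² − (Σg)² = 37542 − 32041 = 5501; nΣh² − (Σh)² = 11730 − 11025 = 705
r = 1911 / √(5501 × 705) = 1911 / 1969.3159 ≈ 0.970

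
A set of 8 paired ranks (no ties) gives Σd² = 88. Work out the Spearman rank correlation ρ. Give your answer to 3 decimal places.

-0.048

ρ = 1 − 6Σd² / [n(n²−1)] = 1 − 6×88 / (8×63)
  = 1 − 528/504 = 1 − 1.0476 ≈ -0.048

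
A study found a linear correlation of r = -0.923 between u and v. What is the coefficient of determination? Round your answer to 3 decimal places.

r² = (-0.923)² = 0.852

0.852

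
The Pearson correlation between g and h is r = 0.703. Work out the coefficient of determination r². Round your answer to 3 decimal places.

r² = (0.703)² = 0.494

0.494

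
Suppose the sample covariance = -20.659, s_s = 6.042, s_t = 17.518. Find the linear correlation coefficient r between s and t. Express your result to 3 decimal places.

r = Cov(s,t) / (s_s · s_t) = -20.659 / (6.042 × 17.518)
  = -20.659 / 105.8438 ≈ -0.195

-0.195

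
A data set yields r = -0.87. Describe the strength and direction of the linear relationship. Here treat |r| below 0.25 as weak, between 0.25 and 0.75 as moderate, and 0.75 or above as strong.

strong negative

r = -0.87 < 0 so the relationship is negative.
|r| = 0.87, which falls in the strong range.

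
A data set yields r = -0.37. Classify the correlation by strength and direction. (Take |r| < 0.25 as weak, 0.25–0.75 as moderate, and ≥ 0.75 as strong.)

r = -0.37 < 0 so the relationship is negative.
|r| = 0.37, which falls in the moderate range.

moderate negative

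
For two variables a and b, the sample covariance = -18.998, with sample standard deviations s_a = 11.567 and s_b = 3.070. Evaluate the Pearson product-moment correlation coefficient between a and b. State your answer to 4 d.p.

r = Cov(a,b) / (s_a · s_b) = -18.998 / (11.567 × 3.070)
  = -18.998 / 35.5107 ≈ -0.5350

-0.5350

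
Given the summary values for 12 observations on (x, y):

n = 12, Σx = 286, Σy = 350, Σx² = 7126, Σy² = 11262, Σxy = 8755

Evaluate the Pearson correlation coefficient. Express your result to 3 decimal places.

r = (nΣxy − ΣxΣy) / √[(nΣx² − (Σx)²)(nΣy² − (Σy)²)]
Numerator: 12×8755 − 286×350 = 4960
Denominator: √[(85512 − 81796)(135144 − 122500)] = √[3716 × 12644] = 6854.5681
r = 4960 / 6854.5681 ≈ 0.724

0.724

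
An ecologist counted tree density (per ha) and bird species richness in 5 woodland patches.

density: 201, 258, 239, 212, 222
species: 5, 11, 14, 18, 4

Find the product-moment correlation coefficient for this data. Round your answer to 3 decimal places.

n = 5, Σx = 1132, Σy = 52, Σx² = 258314, Σy² = 682, Σxy = 11893
nΣxy − ΣxΣy = 59465 − 58864 = 601
nΣx² − (Σx)² = 1291570 − 1281424 = 10146; nΣy² − (Σy)² = 3410 − 2704 = 706
r = 601 / √(10146 × 706) = 601 / 2676.3923 ≈ 0.225

0.225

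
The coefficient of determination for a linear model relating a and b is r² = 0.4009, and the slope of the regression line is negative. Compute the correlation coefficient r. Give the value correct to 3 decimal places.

-0.633

|r| = √0.4009 = 0.633
The association is negative, so r = −0.633.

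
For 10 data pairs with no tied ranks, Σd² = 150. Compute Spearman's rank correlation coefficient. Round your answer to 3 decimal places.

0.091

ρ = 1 − 6Σd² / [n(n²−1)] = 1 − 6×150 / (10×99)
  = 1 − 900/990 = 1 − 0.9091 ≈ 0.091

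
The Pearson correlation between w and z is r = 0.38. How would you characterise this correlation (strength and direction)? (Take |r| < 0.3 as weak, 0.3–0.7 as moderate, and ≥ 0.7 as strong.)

moderate positive

r = 0.38 > 0 so the relationship is positive.
|r| = 0.38, which falls in the moderate range.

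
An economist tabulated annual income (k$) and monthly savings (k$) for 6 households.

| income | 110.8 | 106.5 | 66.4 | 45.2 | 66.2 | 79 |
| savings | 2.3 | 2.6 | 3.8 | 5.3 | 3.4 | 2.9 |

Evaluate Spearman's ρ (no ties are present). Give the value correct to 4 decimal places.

Rank income: 6, 5, 3, 1, 2, 4
Rank savings: 1, 2, 5, 6, 4, 3
d = rank(income) − rank(savings): 5, 3, -2, -5, -2, 1; Σd² = 68
ρ = 1 − 6Σd² / [n(n²−1)] = 1 − 6×68 / (6×35) = 1 − 408/210 ≈ -0.9429

-0.9429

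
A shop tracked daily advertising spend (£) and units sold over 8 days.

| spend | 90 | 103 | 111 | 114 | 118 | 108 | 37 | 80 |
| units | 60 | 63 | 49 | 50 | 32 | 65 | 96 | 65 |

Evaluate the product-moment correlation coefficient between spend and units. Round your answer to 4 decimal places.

-0.8984

n = 8, Σx = 761, Σy = 480, Σx² = 77383, Σy² = 31160, Σxy = 42576
nΣxy − ΣxΣy = 340608 − 365280 = -24672
nΣx² − (Σx)² = 619064 − 579121 = 39943; nΣy² − (Σy)² = 249280 − 230400 = 18880
r = -24672 / √(39943 × 18880) = -24672 / 27461.3153 ≈ -0.8984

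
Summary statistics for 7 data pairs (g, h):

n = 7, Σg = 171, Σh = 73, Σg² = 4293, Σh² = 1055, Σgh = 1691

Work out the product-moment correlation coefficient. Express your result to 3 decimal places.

r = (nΣgh − ΣgΣh) / √[(nΣg² − (Σg)²)(nΣh² − (Σh)²)]
Numerator: 7×1691 − 171×73 = -646
Denominator: √[(30051 − 29241)(7385 − 5329)] = √[810 × 2056] = 1290.4883
r = -646 / 1290.4883 ≈ -0.501

-0.501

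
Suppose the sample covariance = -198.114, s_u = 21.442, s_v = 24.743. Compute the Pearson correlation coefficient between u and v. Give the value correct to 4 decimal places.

r = Cov(u,v) / (s_u · s_v) = -198.114 / (21.442 × 24.743)
  = -198.114 / 530.5394 ≈ -0.3734

-0.3734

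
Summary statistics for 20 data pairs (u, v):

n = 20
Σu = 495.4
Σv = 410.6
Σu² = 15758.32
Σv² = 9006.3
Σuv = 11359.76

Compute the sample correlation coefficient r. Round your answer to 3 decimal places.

r = (nΣuv − ΣuΣv) / √[(nΣu² − (Σu)²)(nΣv² − (Σv)²)]
Numerator: 20×11359.76 − 495.4×410.6 = 23783.96
Denominator: √[(315166.4 − 245421.16)(180126 − 168592.36)] = √[69745.24 × 11533.64] = 28362.2370
r = 23783.96 / 28362.2370 ≈ 0.839

0.839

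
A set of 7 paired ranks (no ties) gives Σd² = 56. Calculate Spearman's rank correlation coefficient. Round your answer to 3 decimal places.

ρ = 1 − 6Σd² / [n(n²−1)] = 1 − 6×56 / (7×48)
  = 1 − 336/336 = 1 − 1.0000 ≈ 0.000

0.000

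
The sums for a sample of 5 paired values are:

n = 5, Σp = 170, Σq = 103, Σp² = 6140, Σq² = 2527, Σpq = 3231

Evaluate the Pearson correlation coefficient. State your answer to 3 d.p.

-0.710

r = (nΣpq − ΣpΣq) / √[(nΣp² − (Σp)²)(nΣq² − (Σq)²)]
Numerator: 5×3231 − 170×103 = -1355
Denominator: √[(30700 − 28900)(12635 − 10609)] = √[1800 × 2026] = 1909.6597
r = -1355 / 1909.6597 ≈ -0.710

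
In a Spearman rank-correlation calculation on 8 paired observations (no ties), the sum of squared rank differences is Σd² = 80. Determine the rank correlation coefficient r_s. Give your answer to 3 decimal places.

ρ = 1 − 6Σd² / [n(n²−1)] = 1 − 6×80 / (8×63)
  = 1 − 480/504 = 1 − 0.9524 ≈ 0.048

0.048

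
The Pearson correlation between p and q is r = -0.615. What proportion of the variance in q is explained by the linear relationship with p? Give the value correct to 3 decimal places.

0.378

r² = (-0.615)² = 0.378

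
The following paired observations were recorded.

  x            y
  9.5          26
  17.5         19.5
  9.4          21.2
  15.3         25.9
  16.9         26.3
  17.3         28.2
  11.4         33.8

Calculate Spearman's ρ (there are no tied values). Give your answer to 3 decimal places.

-0.036

Rank x: 2, 7, 1, 4, 5, 6, 3
Rank y: 4, 1, 2, 3, 5, 6, 7
d = rank(x) − rank(y): -2, 6, -1, 1, 0, 0, -4; Σd² = 58
ρ = 1 − 6Σd² / [n(n²−1)] = 1 − 6×58 / (7×48) = 1 − 348/336 ≈ -0.036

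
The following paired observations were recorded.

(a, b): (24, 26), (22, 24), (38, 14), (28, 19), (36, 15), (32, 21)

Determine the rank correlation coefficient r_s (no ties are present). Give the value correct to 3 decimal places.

Rank a: 2, 1, 6, 3, 5, 4
Rank b: 6, 5, 1, 3, 2, 4
d = rank(a) − rank(b): -4, -4, 5, 0, 3, 0; Σd² = 66
ρ = 1 − 6Σd² / [n(n²−1)] = 1 − 6×66 / (6×35) = 1 − 396/210 ≈ -0.886

-0.886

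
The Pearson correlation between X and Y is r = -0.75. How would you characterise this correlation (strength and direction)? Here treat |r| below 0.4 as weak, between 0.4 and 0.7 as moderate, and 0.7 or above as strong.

r = -0.75 < 0 so the relationship is negative.
|r| = 0.75, which falls in the strong range.

strong negative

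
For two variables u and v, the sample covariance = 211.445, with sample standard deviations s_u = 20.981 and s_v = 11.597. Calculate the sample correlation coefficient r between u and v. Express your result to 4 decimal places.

r = Cov(u,v) / (s_u · s_v) = 211.445 / (20.981 × 11.597)
  = 211.445 / 243.3167 ≈ 0.8690

0.8690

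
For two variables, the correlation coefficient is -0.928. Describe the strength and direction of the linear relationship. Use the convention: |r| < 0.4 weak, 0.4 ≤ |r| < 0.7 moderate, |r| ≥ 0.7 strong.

r = -0.928 < 0 so the relationship is negative.
|r| = 0.928, which falls in the strong range.

strong negative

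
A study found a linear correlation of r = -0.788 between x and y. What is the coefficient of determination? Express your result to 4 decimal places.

0.6209

r² = (-0.788)² = 0.6209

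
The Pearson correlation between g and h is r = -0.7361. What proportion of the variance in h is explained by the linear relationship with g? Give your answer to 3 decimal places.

0.542

r² = (-0.7361)² = 0.542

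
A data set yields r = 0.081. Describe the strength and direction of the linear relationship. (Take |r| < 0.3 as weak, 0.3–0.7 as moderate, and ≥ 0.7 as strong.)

weak positive

r = 0.081 > 0 so the relationship is positive.
|r| = 0.081, which falls in the weak range.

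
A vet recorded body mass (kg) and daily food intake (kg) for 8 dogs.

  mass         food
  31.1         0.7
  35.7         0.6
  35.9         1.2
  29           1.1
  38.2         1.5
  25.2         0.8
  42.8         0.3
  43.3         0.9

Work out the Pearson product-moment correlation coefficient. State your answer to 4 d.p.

-0.1259

n = 8, Σx = 281.2, Σy = 7.1, Σx² = 10172.52, Σy² = 7.29, Σxy = 247.44
nΣxy − ΣxΣy = 1979.52 − 1996.52 = -17
nΣx² − (Σx)² = 81380.16 − 79073.44 = 2306.72; nΣy² − (Σy)² = 58.32 − 50.41 = 7.91
r = -17 / √(2306.72 × 7.91) = -17 / 135.0783 ≈ -0.1259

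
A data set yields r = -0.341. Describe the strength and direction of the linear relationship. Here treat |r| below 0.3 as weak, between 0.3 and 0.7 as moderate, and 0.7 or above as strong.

r = -0.341 < 0 so the relationship is negative.
|r| = 0.341, which falls in the moderate range.

moderate negative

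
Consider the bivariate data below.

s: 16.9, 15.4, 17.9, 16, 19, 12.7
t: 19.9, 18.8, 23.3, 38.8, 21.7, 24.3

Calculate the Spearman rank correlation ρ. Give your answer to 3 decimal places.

Rank s: 4, 2, 5, 3, 6, 1
Rank t: 2, 1, 4, 6, 3, 5
d = rank(s) − rank(t): 2, 1, 1, -3, 3, -4; Σd² = 40
ρ = 1 − 6Σd² / [n(n²−1)] = 1 − 6×40 / (6×35) = 1 − 240/210 ≈ -0.143

-0.143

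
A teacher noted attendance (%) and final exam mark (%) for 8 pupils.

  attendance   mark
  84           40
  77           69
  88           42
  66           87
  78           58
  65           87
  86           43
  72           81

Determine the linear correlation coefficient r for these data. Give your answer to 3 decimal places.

-0.971

n = 8, Σx = 616, Σy = 507, Σx² = 47974, Σy² = 35037, Σxy = 37820
nΣxy − ΣxΣy = 302560 − 312312 = -9752
nΣx² − (Σx)² = 383792 − 379456 = 4336; nΣy² − (Σy)² = 280296 − 257049 = 23247
r = -9752 / √(4336 × 23247) = -9752 / 10039.8701 ≈ -0.971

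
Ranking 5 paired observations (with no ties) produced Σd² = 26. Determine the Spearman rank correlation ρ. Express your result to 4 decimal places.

-0.3000

ρ = 1 − 6Σd² / [n(n²−1)] = 1 − 6×26 / (5×24)
  = 1 − 156/120 = 1 − 1.30000 ≈ -0.3000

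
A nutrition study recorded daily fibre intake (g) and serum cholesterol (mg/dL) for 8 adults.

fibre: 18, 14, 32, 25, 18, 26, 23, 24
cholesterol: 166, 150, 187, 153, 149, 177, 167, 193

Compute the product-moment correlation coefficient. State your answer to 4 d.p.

0.6890

n = 8, Σx = 180, Σy = 1342, Σx² = 4274, Σy² = 227102, Σxy = 30654
nΣxy − ΣxΣy = 245232 − 241560 = 3672
nΣx² − (Σx)² = 34192 − 32400 = 1792; nΣy² − (Σy)² = 1816816 − 1800964 = 15852
r = 3672 / √(1792 × 15852) = 3672 / 5329.8015 ≈ 0.6890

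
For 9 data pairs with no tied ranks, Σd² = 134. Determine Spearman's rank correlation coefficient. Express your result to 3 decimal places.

ρ = 1 − 6Σd² / [n(n²−1)] = 1 − 6×134 / (9×80)
  = 1 − 804/720 = 1 − 1.1167 ≈ -0.117

-0.117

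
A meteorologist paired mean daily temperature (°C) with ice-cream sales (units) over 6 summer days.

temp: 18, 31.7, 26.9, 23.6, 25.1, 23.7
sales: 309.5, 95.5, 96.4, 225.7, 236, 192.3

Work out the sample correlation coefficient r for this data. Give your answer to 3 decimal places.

-0.896

n = 6, Σx = 149, Σy = 1155.4, Σx² = 3801.16, Σy² = 257819.24, Σxy = 26999.14
nΣxy − ΣxΣy = 161994.84 − 172154.6 = -10159.76
nΣx² − (Σx)² = 22806.96 − 22201 = 605.96; nΣy² − (Σy)² = 1546915.44 − 1334949.16 = 211966.28
r = -10159.76 / √(605.96 × 211966.28) = -10159.76 / 11333.2734 ≈ -0.896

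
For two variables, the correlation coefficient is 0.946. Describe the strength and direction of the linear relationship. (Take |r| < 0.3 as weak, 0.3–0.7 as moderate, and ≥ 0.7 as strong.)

strong positive

r = 0.946 > 0 so the relationship is positive.
|r| = 0.946, which falls in the strong range.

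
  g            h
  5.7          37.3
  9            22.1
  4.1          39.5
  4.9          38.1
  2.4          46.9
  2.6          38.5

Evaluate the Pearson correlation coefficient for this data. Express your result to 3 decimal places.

-0.922

n = 6, Σg = 28.7, Σh = 222.4, Σg² = 166.83, Σh² = 8573.42, Σgh = 972.81
nΣgh − ΣgΣh = 5836.86 − 6382.88 = -546.02
nΣg² − (Σg)² = 1000.98 − 823.69 = 177.29; nΣh² − (Σh)² = 51440.52 − 49461.76 = 1978.76
r = -546.02 / √(177.29 × 1978.76) = -546.02 / 592.2958 ≈ -0.922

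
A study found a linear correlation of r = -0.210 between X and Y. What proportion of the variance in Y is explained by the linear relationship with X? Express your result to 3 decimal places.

0.044

r² = (-0.210)² = 0.044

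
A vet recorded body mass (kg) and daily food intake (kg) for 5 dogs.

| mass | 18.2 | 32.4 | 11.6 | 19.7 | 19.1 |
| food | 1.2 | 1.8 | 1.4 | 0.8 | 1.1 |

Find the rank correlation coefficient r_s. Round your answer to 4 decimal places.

0.0000

Rank mass: 2, 5, 1, 4, 3
Rank food: 3, 5, 4, 1, 2
d = rank(mass) − rank(food): -1, 0, -3, 3, 1; Σd² = 20
ρ = 1 − 6Σd² / [n(n²−1)] = 1 − 6×20 / (5×24) = 1 − 120/120 ≈ 0.0000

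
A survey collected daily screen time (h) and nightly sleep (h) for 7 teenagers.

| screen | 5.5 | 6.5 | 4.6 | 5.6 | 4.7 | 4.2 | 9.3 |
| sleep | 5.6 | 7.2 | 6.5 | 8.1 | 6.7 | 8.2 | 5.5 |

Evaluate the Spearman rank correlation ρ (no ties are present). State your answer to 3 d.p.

Rank screen: 4, 6, 2, 5, 3, 1, 7
Rank sleep: 2, 5, 3, 6, 4, 7, 1
d = rank(screen) − rank(sleep): 2, 1, -1, -1, -1, -6, 6; Σd² = 80
ρ = 1 − 6Σd² / [n(n²−1)] = 1 − 6×80 / (7×48) = 1 − 480/336 ≈ -0.429

-0.429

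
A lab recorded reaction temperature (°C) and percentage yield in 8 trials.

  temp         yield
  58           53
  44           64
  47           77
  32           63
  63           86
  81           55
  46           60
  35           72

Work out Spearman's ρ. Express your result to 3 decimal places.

Rank temp: 6, 3, 5, 1, 7, 8, 4, 2
Rank yield: 1, 5, 7, 4, 8, 2, 3, 6
d = rank(temp) − rank(yield): 5, -2, -2, -3, -1, 6, 1, -4; Σd² = 96
ρ = 1 − 6Σd² / [n(n²−1)] = 1 − 6×96 / (8×63) = 1 − 576/504 ≈ -0.143

-0.143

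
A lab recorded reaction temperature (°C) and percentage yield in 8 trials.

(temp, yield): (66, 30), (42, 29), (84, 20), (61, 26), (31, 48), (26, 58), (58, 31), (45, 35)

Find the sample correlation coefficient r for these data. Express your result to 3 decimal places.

n = 8, Σx = 413, Σy = 277, Σx² = 23923, Σy² = 10671, Σxy = 12833
nΣxy − ΣxΣy = 102664 − 114401 = -11737
nΣx² − (Σx)² = 191384 − 170569 = 20815; nΣy² − (Σy)² = 85368 − 76729 = 8639
r = -11737 / √(20815 × 8639) = -11737 / 13409.7273 ≈ -0.875

-0.875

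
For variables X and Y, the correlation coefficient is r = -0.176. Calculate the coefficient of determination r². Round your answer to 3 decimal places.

0.031

r² = (-0.176)² = 0.031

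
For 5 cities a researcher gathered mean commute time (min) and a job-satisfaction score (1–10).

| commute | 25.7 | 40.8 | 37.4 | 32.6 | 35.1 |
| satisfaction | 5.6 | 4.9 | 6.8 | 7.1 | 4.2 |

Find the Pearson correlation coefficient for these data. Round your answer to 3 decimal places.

n = 5, Σx = 171.6, Σy = 28.6, Σx² = 6018.66, Σy² = 169.66, Σxy = 977.04
nΣxy − ΣxΣy = 4885.2 − 4907.76 = -22.56
nΣx² − (Σx)² = 30093.3 − 29446.56 = 646.74; nΣy² − (Σy)² = 848.3 − 817.96 = 30.34
r = -22.56 / √(646.74 × 30.34) = -22.56 / 140.0789 ≈ -0.161

-0.161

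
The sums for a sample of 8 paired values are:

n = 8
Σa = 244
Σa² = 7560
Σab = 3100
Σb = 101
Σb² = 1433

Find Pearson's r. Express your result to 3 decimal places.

r = (nΣab − ΣaΣb) / √[(nΣa² − (Σa)²)(nΣb² − (Σb)²)]
Numerator: 8×3100 − 244×101 = 156
Denominator: √[(60480 − 59536)(11464 − 10201)] = √[944 × 1263] = 1091.9121
r = 156 / 1091.9121 ≈ 0.143

0.143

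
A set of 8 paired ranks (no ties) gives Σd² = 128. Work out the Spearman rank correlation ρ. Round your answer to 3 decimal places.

-0.524

ρ = 1 − 6Σd² / [n(n²−1)] = 1 − 6×128 / (8×63)
  = 1 − 768/504 = 1 − 1.5238 ≈ -0.524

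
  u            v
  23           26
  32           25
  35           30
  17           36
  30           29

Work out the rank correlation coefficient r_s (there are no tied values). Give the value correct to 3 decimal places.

-0.300

Rank u: 2, 4, 5, 1, 3
Rank v: 2, 1, 4, 5, 3
d = rank(u) − rank(v): 0, 3, 1, -4, 0; Σd² = 26
ρ = 1 − 6Σd² / [n(n²−1)] = 1 − 6×26 / (5×24) = 1 − 156/120 ≈ -0.300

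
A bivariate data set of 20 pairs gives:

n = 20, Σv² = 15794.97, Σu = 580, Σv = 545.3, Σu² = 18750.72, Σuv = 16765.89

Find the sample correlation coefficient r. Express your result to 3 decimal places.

0.712

r = (nΣuv − ΣuΣv) / √[(nΣu² − (Σu)²)(nΣv² − (Σv)²)]
Numerator: 20×16765.89 − 580×545.3 = 19043.8
Denominator: √[(375014.4 − 336400)(315899.4 − 297352.09)] = √[38614.4 × 18547.31] = 26761.7871
r = 19043.8 / 26761.7871 ≈ 0.712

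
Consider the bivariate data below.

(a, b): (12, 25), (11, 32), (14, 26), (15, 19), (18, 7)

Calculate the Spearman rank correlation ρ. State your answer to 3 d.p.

Rank a: 2, 1, 3, 4, 5
Rank b: 3, 5, 4, 2, 1
d = rank(a) − rank(b): -1, -4, -1, 2, 4; Σd² = 38
ρ = 1 − 6Σd² / [n(n²−1)] = 1 − 6×38 / (5×24) = 1 − 228/120 ≈ -0.900

-0.900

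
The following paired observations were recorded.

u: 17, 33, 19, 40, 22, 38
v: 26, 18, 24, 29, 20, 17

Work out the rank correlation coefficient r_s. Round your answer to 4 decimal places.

-0.1429

Rank u: 1, 4, 2, 6, 3, 5
Rank v: 5, 2, 4, 6, 3, 1
d = rank(u) − rank(v): -4, 2, -2, 0, 0, 4; Σd² = 40
ρ = 1 − 6Σd² / [n(n²−1)] = 1 − 6×40 / (6×35) = 1 − 240/210 ≈ -0.1429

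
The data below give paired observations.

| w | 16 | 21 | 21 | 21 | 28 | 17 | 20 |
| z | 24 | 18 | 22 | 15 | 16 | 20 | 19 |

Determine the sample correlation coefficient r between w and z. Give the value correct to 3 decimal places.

n = 7, Σw = 144, Σz = 134, Σw² = 3052, Σz² = 2626, Σwz = 2707
nΣwz − ΣwΣz = 18949 − 19296 = -347
nΣw² − (Σw)² = 21364 − 20736 = 628; nΣz² − (Σz)² = 18382 − 17956 = 426
r = -347 / √(628 × 426) = -347 / 517.2311 ≈ -0.671

-0.671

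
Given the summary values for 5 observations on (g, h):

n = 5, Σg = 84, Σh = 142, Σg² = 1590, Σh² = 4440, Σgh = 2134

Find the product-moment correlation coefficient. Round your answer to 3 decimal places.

-0.932

r = (nΣgh − ΣgΣh) / √[(nΣg² − (Σg)²)(nΣh² − (Σh)²)]
Numerator: 5×2134 − 84×142 = -1258
Denominator: √[(7950 − 7056)(22200 − 20164)] = √[894 × 2036] = 1349.1419
r = -1258 / 1349.1419 ≈ -0.932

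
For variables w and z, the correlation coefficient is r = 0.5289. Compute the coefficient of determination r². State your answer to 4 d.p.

r² = (0.5289)² = 0.2797

0.2797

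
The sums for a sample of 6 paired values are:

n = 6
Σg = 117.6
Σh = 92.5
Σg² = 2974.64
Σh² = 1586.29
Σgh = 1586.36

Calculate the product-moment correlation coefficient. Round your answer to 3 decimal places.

r = (nΣgh − ΣgΣh) / √[(nΣg² − (Σg)²)(nΣh² − (Σh)²)]
Numerator: 6×1586.36 − 117.6×92.5 = -1359.84
Denominator: √[(17847.84 − 13829.76)(9517.74 − 8556.25)] = √[4018.08 × 961.49] = 1965.5390
r = -1359.84 / 1965.5390 ≈ -0.692

-0.692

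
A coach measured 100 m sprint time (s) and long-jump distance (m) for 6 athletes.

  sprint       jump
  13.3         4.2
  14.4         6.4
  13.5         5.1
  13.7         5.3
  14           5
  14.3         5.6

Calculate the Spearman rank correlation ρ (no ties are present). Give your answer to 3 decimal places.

0.829

Rank sprint: 1, 6, 2, 3, 4, 5
Rank jump: 1, 6, 3, 4, 2, 5
d = rank(sprint) − rank(jump): 0, 0, -1, -1, 2, 0; Σd² = 6
ρ = 1 − 6Σd² / [n(n²−1)] = 1 − 6×6 / (6×35) = 1 − 36/210 ≈ 0.829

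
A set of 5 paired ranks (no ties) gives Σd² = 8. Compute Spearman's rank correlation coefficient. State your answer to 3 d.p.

ρ = 1 − 6Σd² / [n(n²−1)] = 1 − 6×8 / (5×24)
  = 1 − 48/120 = 1 − 0.4000 ≈ 0.600

0.600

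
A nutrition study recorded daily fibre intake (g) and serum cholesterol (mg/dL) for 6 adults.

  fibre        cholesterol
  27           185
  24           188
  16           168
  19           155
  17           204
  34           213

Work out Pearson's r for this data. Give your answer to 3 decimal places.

n = 6, Σx = 137, Σy = 1113, Σx² = 3367, Σy² = 208803, Σxy = 25850
nΣxy − ΣxΣy = 155100 − 152481 = 2619
nΣx² − (Σx)² = 20202 − 18769 = 1433; nΣy² − (Σy)² = 1252818 − 1238769 = 14049
r = 2619 / √(1433 × 14049) = 2619 / 4486.8939 ≈ 0.584

0.584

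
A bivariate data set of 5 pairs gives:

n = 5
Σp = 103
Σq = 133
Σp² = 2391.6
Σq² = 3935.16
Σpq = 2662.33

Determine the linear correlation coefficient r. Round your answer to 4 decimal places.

-0.2366

r = (nΣpq − ΣpΣq) / √[(nΣp² − (Σp)²)(nΣq² − (Σq)²)]
Numerator: 5×2662.33 − 103×133 = -387.35
Denominator: √[(11958 − 10609)(19675.8 − 17689)] = √[1349 × 1986.8] = 1637.1296
r = -387.35 / 1637.1296 ≈ -0.2366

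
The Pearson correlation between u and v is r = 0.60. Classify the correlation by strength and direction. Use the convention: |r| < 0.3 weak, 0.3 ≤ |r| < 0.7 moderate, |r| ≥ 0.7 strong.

r = 0.60 > 0 so the relationship is positive.
|r| = 0.60, which falls in the moderate range.

moderate positive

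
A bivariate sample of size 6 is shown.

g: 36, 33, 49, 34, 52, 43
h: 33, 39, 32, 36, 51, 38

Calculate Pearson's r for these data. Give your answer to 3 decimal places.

n = 6, Σg = 247, Σh = 229, Σg² = 10495, Σh² = 8975, Σgh = 9553
nΣgh − ΣgΣh = 57318 − 56563 = 755
nΣg² − (Σg)² = 62970 − 61009 = 1961; nΣh² − (Σh)² = 53850 − 52441 = 1409
r = 755 / √(1961 × 1409) = 755 / 1662.2422 ≈ 0.454

0.454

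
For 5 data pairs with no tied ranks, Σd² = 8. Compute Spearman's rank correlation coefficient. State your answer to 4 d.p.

ρ = 1 − 6Σd² / [n(n²−1)] = 1 − 6×8 / (5×24)
  = 1 − 48/120 = 1 − 0.40000 ≈ 0.6000

0.6000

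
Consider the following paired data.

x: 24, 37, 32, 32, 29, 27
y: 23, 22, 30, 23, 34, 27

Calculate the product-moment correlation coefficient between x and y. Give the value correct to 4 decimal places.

n = 6, Σx = 181, Σy = 159, Σx² = 5563, Σy² = 4327, Σxy = 4777
nΣxy − ΣxΣy = 28662 − 28779 = -117
nΣx² − (Σx)² = 33378 − 32761 = 617; nΣy² − (Σy)² = 25962 − 25281 = 681
r = -117 / √(617 × 681) = -117 / 648.2106 ≈ -0.1805

-0.1805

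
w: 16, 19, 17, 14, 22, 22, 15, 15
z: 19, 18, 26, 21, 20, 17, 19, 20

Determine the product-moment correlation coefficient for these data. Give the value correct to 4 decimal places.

-0.3149

n = 8, Σw = 140, Σz = 160, Σw² = 2520, Σz² = 3252, Σwz = 2781
nΣwz − ΣwΣz = 22248 − 22400 = -152
nΣw² − (Σw)² = 20160 − 19600 = 560; nΣz² − (Σz)² = 26016 − 25600 = 416
r = -152 / √(560 × 416) = -152 / 482.6593 ≈ -0.3149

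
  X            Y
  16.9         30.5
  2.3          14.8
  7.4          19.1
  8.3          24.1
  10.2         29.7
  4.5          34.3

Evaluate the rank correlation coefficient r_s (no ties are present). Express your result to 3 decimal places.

Rank X: 6, 1, 3, 4, 5, 2
Rank Y: 5, 1, 2, 3, 4, 6
d = rank(X) − rank(Y): 1, 0, 1, 1, 1, -4; Σd² = 20
ρ = 1 − 6Σd² / [n(n²−1)] = 1 − 6×20 / (6×35) = 1 − 120/210 ≈ 0.429

0.429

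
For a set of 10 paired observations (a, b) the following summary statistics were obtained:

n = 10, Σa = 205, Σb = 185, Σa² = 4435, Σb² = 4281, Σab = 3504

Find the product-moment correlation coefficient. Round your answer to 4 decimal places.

r = (nΣab − ΣaΣb) / √[(nΣa² − (Σa)²)(nΣb² − (Σb)²)]
Numerator: 10×3504 − 205×185 = -2885
Denominator: √[(44350 − 42025)(42810 − 34225)] = √[2325 × 8585] = 4467.6756
r = -2885 / 4467.6756 ≈ -0.6457

-0.6457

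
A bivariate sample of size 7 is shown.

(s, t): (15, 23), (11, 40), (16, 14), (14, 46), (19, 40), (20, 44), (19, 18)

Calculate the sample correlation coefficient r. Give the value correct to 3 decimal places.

n = 7, Σs = 114, Σt = 225, Σs² = 1920, Σt² = 8301, Σst = 3635
nΣst − ΣsΣt = 25445 − 25650 = -205
nΣs² − (Σs)² = 13440 − 12996 = 444; nΣt² − (Σt)² = 58107 − 50625 = 7482
r = -205 / √(444 × 7482) = -205 / 1822.6376 ≈ -0.112

-0.112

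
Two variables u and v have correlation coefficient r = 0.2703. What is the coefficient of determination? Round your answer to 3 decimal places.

r² = (0.2703)² = 0.073

0.073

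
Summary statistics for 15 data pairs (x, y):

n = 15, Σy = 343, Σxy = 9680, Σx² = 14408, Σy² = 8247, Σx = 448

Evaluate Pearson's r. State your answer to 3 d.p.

-0.876

r = (nΣxy − ΣxΣy) / √[(nΣx² − (Σx)²)(nΣy² − (Σy)²)]
Numerator: 15×9680 − 448×343 = -8464
Denominator: √[(216120 − 200704)(123705 − 117649)] = √[15416 × 6056] = 9662.2614
r = -8464 / 9662.2614 ≈ -0.876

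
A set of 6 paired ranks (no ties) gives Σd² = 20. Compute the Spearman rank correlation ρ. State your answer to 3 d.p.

0.429

ρ = 1 − 6Σd² / [n(n²−1)] = 1 − 6×20 / (6×35)
  = 1 − 120/210 = 1 − 0.5714 ≈ 0.429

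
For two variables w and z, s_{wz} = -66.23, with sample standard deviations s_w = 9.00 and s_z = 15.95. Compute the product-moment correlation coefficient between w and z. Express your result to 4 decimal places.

r = Cov(w,z) / (s_w · s_z) = -66.23 / (9.00 × 15.95)
  = -66.23 / 143.5500 ≈ -0.4614

-0.4614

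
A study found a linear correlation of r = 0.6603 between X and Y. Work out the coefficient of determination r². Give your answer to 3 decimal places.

0.436

r² = (0.6603)² = 0.436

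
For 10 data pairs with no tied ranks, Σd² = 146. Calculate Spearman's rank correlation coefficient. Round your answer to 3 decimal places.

0.115

ρ = 1 − 6Σd² / [n(n²−1)] = 1 − 6×146 / (10×99)
  = 1 − 876/990 = 1 − 0.8848 ≈ 0.115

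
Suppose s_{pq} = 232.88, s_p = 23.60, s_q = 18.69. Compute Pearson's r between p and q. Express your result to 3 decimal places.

0.528

r = Cov(p,q) / (s_p · s_q) = 232.88 / (23.60 × 18.69)
  = 232.88 / 441.0840 ≈ 0.528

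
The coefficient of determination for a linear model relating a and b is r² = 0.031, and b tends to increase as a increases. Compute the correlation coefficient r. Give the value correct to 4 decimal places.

0.1761

|r| = √0.031 = 0.1761
The association is positive, so r = 0.1761.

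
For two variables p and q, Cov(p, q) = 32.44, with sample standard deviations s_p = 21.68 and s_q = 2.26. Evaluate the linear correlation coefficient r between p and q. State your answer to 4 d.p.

r = Cov(p,q) / (s_p · s_q) = 32.44 / (21.68 × 2.26)
  = 32.44 / 48.9968 ≈ 0.6621

0.6621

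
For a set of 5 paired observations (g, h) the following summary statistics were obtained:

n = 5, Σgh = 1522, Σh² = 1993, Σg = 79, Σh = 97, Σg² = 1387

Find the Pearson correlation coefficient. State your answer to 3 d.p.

-0.085

r = (nΣgh − ΣgΣh) / √[(nΣg² − (Σg)²)(nΣh² − (Σh)²)]
Numerator: 5×1522 − 79×97 = -53
Denominator: √[(6935 − 6241)(9965 − 9409)] = √[694 × 556] = 621.1795
r = -53 / 621.1795 ≈ -0.085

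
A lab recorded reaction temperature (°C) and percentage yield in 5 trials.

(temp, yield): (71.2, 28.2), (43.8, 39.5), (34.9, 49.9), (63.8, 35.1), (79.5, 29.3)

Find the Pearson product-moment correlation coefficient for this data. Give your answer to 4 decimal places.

-0.9447

n = 5, Σx = 293.2, Σy = 182, Σx² = 18596.58, Σy² = 6936, Σxy = 10048.18
nΣxy − ΣxΣy = 50240.9 − 53362.4 = -3121.5
nΣx² − (Σx)² = 92982.9 − 85966.24 = 7016.66; nΣy² − (Σy)² = 34680 − 33124 = 1556
r = -3121.5 / √(7016.66 × 1556) = -3121.5 / 3304.2280 ≈ -0.9447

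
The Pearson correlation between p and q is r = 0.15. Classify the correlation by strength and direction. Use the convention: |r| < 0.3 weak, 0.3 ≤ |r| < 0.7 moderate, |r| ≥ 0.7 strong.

weak positive

r = 0.15 > 0 so the relationship is positive.
|r| = 0.15, which falls in the weak range.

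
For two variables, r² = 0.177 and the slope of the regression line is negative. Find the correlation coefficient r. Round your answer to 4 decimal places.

|r| = √0.177 = 0.4207
The association is negative, so r = −0.4207.

-0.4207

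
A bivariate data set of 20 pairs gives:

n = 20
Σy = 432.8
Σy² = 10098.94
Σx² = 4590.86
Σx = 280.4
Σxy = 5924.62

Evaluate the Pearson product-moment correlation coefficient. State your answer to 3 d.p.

r = (nΣxy − ΣxΣy) / √[(nΣx² − (Σx)²)(nΣy² − (Σy)²)]
Numerator: 20×5924.62 − 280.4×432.8 = -2864.72
Denominator: √[(91817.2 − 78624.16)(201978.8 − 187315.84)] = √[13193.04 × 14662.96] = 13908.5951
r = -2864.72 / 13908.5951 ≈ -0.206

-0.206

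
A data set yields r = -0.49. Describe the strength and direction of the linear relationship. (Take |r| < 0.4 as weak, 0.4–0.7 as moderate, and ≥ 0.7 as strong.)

r = -0.49 < 0 so the relationship is negative.
|r| = 0.49, which falls in the moderate range.

moderate negative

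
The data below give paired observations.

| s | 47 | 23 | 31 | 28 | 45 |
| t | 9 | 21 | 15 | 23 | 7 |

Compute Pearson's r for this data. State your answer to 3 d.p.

-0.930

n = 5, Σs = 174, Σt = 75, Σs² = 6508, Σt² = 1325, Σst = 2330
nΣst − ΣsΣt = 11650 − 13050 = -1400
nΣs² − (Σs)² = 32540 − 30276 = 2264; nΣt² − (Σt)² = 6625 − 5625 = 1000
r = -1400 / √(2264 × 1000) = -1400 / 1504.6594 ≈ -0.930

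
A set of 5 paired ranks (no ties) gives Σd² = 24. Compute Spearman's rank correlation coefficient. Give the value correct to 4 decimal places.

ρ = 1 − 6Σd² / [n(n²−1)] = 1 − 6×24 / (5×24)
  = 1 − 144/120 = 1 − 1.20000 ≈ -0.2000

-0.2000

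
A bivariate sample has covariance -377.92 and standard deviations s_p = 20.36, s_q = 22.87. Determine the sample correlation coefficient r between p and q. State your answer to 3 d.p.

-0.812

r = Cov(p,q) / (s_p · s_q) = -377.92 / (20.36 × 22.87)
  = -377.92 / 465.6332 ≈ -0.812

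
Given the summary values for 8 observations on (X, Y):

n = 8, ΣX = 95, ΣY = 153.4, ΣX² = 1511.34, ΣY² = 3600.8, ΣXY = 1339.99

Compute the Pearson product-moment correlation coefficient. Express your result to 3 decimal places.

-0.958

r = (nΣXY − ΣXΣY) / √[(nΣX² − (ΣX)²)(nΣY² − (ΣY)²)]
Numerator: 8×1339.99 − 95×153.4 = -3853.08
Denominator: √[(12090.72 − 9025)(28806.4 − 23531.56)] = √[3065.72 × 5274.84] = 4021.3409
r = -3853.08 / 4021.3409 ≈ -0.958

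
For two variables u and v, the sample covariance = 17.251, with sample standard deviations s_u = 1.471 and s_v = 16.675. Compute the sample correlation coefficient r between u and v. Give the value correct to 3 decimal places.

r = Cov(u,v) / (s_u · s_v) = 17.251 / (1.471 × 16.675)
  = 17.251 / 24.5289 ≈ 0.703

0.703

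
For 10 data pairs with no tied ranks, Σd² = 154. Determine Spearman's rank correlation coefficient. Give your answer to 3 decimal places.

0.067

ρ = 1 − 6Σd² / [n(n²−1)] = 1 − 6×154 / (10×99)
  = 1 − 924/990 = 1 − 0.9333 ≈ 0.067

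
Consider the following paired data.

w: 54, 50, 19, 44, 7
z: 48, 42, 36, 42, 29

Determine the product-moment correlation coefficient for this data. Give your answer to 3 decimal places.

n = 5, Σw = 174, Σz = 197, Σw² = 7762, Σz² = 7969, Σwz = 7427
nΣwz − ΣwΣz = 37135 − 34278 = 2857
nΣw² − (Σw)² = 38810 − 30276 = 8534; nΣz² − (Σz)² = 39845 − 38809 = 1036
r = 2857 / √(8534 × 1036) = 2857 / 2973.4196 ≈ 0.961

0.961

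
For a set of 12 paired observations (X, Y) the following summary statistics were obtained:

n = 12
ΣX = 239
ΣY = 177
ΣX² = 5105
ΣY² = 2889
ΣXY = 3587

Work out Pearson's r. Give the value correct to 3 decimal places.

r = (nΣXY − ΣXΣY) / √[(nΣX² − (ΣX)²)(nΣY² − (ΣY)²)]
Numerator: 12×3587 − 239×177 = 741
Denominator: √[(61260 − 57121)(34668 − 31329)] = √[4139 × 3339] = 3717.5423
r = 741 / 3717.5423 ≈ 0.199

0.199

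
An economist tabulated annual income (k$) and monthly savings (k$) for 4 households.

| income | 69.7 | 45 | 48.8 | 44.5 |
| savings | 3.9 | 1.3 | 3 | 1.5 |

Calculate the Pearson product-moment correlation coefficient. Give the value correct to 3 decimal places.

0.877

n = 4, Σx = 208, Σy = 9.7, Σx² = 11244.78, Σy² = 28.15, Σxy = 543.48
nΣxy − ΣxΣy = 2173.92 − 2017.6 = 156.32
nΣx² − (Σx)² = 44979.12 − 43264 = 1715.12; nΣy² − (Σy)² = 112.6 − 94.09 = 18.51
r = 156.32 / √(1715.12 × 18.51) = 156.32 / 178.1765 ≈ 0.877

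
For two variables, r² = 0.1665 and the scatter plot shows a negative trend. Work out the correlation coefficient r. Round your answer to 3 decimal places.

|r| = √0.1665 = 0.408
The association is negative, so r = −0.408.

-0.408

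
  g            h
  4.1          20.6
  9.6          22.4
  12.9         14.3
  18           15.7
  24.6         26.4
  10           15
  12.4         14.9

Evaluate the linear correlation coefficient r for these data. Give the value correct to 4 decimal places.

n = 7, Σg = 91.6, Σh = 129.3, Σg² = 1458.3, Σh² = 2521.07, Σgh = 1750.77
nΣgh − ΣgΣh = 12255.39 − 11843.88 = 411.51
nΣg² − (Σg)² = 10208.1 − 8390.56 = 1817.54; nΣh² − (Σh)² = 17647.49 − 16718.49 = 929
r = 411.51 / √(1817.54 × 929) = 411.51 / 1299.4209 ≈ 0.3167

0.3167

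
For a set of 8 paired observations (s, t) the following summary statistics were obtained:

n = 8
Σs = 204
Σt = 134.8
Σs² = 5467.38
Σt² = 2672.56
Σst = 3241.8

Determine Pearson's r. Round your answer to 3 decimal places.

-0.599

r = (nΣst − ΣsΣt) / √[(nΣs² − (Σs)²)(nΣt² − (Σt)²)]
Numerator: 8×3241.8 − 204×134.8 = -1564.8
Denominator: √[(43739.04 − 41616)(21380.48 − 18171.04)] = √[2123.04 × 3209.44] = 2610.3198
r = -1564.8 / 2610.3198 ≈ -0.599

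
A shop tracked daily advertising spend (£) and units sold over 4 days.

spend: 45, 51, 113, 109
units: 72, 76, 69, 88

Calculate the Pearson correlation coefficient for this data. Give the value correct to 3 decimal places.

n = 4, Σx = 318, Σy = 305, Σx² = 29276, Σy² = 23465, Σxy = 24505
nΣxy − ΣxΣy = 98020 − 96990 = 1030
nΣx² − (Σx)² = 117104 − 101124 = 15980; nΣy² − (Σy)² = 93860 − 93025 = 835
r = 1030 / √(15980 × 835) = 1030 / 3652.8482 ≈ 0.282

0.282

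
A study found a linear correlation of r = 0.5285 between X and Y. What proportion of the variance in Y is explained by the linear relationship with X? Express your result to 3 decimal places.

0.279

r² = (0.5285)² = 0.279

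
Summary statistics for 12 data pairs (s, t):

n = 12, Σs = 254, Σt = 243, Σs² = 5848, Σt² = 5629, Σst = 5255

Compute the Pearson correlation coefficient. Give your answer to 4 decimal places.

r = (nΣst − ΣsΣt) / √[(nΣs² − (Σs)²)(nΣt² − (Σt)²)]
Numerator: 12×5255 − 254×243 = 1338
Denominator: √[(70176 − 64516)(67548 − 59049)] = √[5660 × 8499] = 6935.7292
r = 1338 / 6935.7292 ≈ 0.1929

0.1929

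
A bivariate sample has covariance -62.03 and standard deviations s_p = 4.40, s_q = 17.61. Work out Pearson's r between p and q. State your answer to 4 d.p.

r = Cov(p,q) / (s_p · s_q) = -62.03 / (4.40 × 17.61)
  = -62.03 / 77.4840 ≈ -0.8006

-0.8006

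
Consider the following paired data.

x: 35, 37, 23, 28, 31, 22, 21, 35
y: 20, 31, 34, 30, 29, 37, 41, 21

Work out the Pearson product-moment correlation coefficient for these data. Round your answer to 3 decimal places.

n = 8, Σx = 232, Σy = 243, Σx² = 7018, Σy² = 7749, Σxy = 6778
nΣxy − ΣxΣy = 54224 − 56376 = -2152
nΣx² − (Σx)² = 56144 − 53824 = 2320; nΣy² − (Σy)² = 61992 − 59049 = 2943
r = -2152 / √(2320 × 2943) = -2152 / 2612.9983 ≈ -0.824

-0.824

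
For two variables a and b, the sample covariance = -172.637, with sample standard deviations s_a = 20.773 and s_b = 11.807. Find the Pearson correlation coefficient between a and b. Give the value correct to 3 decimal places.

-0.704

r = Cov(a,b) / (s_a · s_b) = -172.637 / (20.773 × 11.807)
  = -172.637 / 245.2668 ≈ -0.704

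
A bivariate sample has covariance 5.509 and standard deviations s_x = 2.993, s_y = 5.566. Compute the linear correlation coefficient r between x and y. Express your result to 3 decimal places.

0.331

r = Cov(x,y) / (s_x · s_y) = 5.509 / (2.993 × 5.566)
  = 5.509 / 16.6590 ≈ 0.331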